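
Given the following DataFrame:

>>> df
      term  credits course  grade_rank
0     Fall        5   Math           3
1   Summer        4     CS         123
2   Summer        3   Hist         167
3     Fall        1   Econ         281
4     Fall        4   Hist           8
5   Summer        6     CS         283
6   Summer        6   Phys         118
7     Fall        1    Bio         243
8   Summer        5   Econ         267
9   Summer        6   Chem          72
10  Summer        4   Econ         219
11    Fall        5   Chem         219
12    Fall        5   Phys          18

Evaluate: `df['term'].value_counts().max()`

7

value_counts of term:
term
Summer    7
Fall      6
Name: count, dtype: int64
Taking the max of the resulting series gives 7.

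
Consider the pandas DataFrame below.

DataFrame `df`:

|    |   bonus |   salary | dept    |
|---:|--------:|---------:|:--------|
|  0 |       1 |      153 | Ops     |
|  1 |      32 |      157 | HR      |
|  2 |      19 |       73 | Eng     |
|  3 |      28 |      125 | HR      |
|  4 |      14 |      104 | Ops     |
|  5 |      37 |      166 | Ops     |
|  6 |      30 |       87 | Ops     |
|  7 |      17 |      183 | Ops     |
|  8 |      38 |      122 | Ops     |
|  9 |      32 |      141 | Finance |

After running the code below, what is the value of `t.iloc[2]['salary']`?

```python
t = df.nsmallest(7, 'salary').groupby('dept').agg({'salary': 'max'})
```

take 7 rows with smallest salary:
   bonus  salary     dept
2     19      73      Eng
6     30      87      Ops
4     14     104      Ops
8     38     122      Ops
3     28     125       HR
9     32     141  Finance
0      1     153      Ops
group by dept, max of salary:
         salary
dept           
Eng          73
Finance     141
HR          125
Ops         153

125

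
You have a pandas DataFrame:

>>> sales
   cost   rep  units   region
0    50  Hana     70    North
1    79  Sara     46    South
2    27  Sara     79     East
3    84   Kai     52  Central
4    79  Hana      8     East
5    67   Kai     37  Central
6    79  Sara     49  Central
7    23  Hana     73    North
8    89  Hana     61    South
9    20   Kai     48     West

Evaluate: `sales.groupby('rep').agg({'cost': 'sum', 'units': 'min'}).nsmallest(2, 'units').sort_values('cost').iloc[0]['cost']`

171

group by rep: sum(cost), min(units):
      cost  units
rep              
Hana   241      8
Kai    171     37
Sara   185     46
take 2 rows with smallest units:
      cost  units
rep              
Hana   241      8
Kai    171     37
sort by cost:
      cost  units
rep              
Kai    171     37
Hana   241      8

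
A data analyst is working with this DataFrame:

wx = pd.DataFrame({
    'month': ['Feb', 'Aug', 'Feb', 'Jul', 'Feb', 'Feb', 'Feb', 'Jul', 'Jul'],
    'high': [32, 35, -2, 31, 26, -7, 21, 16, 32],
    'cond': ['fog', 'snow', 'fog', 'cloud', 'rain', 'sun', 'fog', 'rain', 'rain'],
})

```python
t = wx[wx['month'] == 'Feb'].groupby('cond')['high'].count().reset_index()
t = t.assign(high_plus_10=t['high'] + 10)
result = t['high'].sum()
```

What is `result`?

filter rows where month == 'Feb':
  month  high  cond
0   Feb    32   fog
2   Feb    -2   fog
4   Feb    26  rain
5   Feb    -7   sun
6   Feb    21   fog
group by cond, count of high:
cond
fog     3
rain    1
sun     1
Name: high, dtype: int64
reset_index():
   cond  high
0   fog     3
1  rain     1
2   sun     1
add column high_plus_10 = t['high'] + 10:
   cond  high  high_plus_10
0   fog     3            13
1  rain     1            11
2   sun     1            11

5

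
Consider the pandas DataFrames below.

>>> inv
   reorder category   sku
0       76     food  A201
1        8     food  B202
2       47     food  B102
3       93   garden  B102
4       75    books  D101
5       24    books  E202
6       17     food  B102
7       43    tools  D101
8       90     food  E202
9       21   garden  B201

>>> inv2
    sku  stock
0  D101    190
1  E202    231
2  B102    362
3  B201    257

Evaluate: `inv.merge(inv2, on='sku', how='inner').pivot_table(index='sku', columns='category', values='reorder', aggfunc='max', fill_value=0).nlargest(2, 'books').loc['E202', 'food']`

90

merge on 'sku' (how='inner') → 8 rows:
   reorder category   sku  stock
0       47     food  B102    362
1       93   garden  B102    362
2       75    books  D101    190
3       24    books  E202    231
4       17     food  B102    362
5       43    tools  D101    190
6       90     food  E202    231
7       21   garden  B201    257
pivot: rows=sku, cols=category, max(reorder):
category  books  food  garden  tools
sku                                 
B102          0    47      93      0
B201          0     0      21      0
D101         75     0       0     43
E202         24    90       0      0
take 2 rows with largest books:
category  books  food  garden  tools
sku                                 
D101         75     0       0     43
E202         24    90       0      0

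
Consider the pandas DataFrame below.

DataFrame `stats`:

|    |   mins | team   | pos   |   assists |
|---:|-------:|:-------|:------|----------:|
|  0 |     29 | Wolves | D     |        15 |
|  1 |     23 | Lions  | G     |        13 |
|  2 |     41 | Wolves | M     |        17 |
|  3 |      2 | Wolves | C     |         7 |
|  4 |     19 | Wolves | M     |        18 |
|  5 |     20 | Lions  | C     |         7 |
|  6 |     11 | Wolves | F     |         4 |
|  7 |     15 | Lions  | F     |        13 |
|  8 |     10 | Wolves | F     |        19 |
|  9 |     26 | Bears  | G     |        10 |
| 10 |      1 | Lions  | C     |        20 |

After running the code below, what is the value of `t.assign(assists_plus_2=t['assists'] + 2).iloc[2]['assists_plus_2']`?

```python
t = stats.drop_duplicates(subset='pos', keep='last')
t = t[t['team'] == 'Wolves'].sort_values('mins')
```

17

drop duplicate pos (keep=last):
    mins    team pos  assists
0     29  Wolves   D       15
4     19  Wolves   M       18
8     10  Wolves   F       19
9     26   Bears   G       10
10     1   Lions   C       20
filter rows where team == 'Wolves':
   mins    team pos  assists
0    29  Wolves   D       15
4    19  Wolves   M       18
8    10  Wolves   F       19
sort by mins:
   mins    team pos  assists
8    10  Wolves   F       19
4    19  Wolves   M       18
0    29  Wolves   D       15
add column assists_plus_2 = t['assists'] + 2:
   mins    team pos  assists  assists_plus_2
8    10  Wolves   F       19              21
4    19  Wolves   M       18              20
0    29  Wolves   D       15              17
So iloc[2]['assists_plus_2'] = 17.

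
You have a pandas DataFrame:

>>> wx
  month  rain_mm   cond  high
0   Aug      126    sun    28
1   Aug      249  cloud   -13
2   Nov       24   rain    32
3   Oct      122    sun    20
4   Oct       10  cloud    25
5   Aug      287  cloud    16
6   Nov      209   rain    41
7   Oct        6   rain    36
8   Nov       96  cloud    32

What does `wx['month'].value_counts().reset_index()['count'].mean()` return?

value_counts of month:
month
Aug    3
Nov    3
Oct    3
Name: count, dtype: int64
reset_index():
  month  count
0   Aug      3
1   Nov      3
2   Oct      3

3.0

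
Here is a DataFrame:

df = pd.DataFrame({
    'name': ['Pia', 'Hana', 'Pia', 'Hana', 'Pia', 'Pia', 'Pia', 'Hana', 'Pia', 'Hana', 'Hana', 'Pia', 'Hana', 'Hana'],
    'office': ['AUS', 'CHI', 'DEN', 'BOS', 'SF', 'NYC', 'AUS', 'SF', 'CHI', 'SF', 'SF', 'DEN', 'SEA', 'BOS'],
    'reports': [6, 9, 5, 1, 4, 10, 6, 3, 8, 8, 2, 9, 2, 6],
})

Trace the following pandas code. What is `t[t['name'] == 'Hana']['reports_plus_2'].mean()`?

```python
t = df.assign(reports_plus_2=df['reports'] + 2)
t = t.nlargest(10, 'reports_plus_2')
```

add column reports_plus_2 = df['reports'] + 2:
    name office  reports  reports_plus_2
0    Pia    AUS        6               8
1   Hana    CHI        9              11
2    Pia    DEN        5               7
3   Hana    BOS        1               3
4    Pia     SF        4               6
5    Pia    NYC       10              12
6    Pia    AUS        6               8
7   Hana     SF        3               5
8    Pia    CHI        8              10
9   Hana     SF        8              10
10  Hana     SF        2               4
11   Pia    DEN        9              11
12  Hana    SEA        2               4
13  Hana    BOS        6               8
take 10 rows with largest reports_plus_2:
    name office  reports  reports_plus_2
5    Pia    NYC       10              12
1   Hana    CHI        9              11
11   Pia    DEN        9              11
8    Pia    CHI        8              10
9   Hana     SF        8              10
0    Pia    AUS        6               8
6    Pia    AUS        6               8
13  Hana    BOS        6               8
2    Pia    DEN        5               7
4    Pia     SF        4               6
filter rows where name == 'Hana':
    name office  reports  reports_plus_2
1   Hana    CHI        9              11
9   Hana     SF        8              10
13  Hana    BOS        6               8

9.66666666667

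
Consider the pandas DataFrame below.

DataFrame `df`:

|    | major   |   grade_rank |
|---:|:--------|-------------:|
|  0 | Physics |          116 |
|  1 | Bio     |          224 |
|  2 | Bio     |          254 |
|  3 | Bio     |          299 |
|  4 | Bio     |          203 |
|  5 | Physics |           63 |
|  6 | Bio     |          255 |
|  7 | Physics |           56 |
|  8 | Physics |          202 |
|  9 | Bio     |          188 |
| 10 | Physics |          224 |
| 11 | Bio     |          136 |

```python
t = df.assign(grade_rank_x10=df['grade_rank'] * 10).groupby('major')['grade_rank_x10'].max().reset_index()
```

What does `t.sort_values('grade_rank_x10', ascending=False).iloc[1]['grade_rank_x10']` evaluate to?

2240

add column grade_rank_x10 = df['grade_rank'] * 10:
      major  grade_rank  grade_rank_x10
0   Physics         116            1160
1       Bio         224            2240
2       Bio         254            2540
3       Bio         299            2990
4       Bio         203            2030
5   Physics          63             630
6       Bio         255            2550
7   Physics          56             560
8   Physics         202            2020
9       Bio         188            1880
10  Physics         224            2240
11      Bio         136            1360
group by major, max of grade_rank_x10:
major
Bio        2990
Physics    2240
Name: grade_rank_x10, dtype: int64
reset_index():
     major  grade_rank_x10
0      Bio            2990
1  Physics            2240
sort by grade_rank_x10 descending:
     major  grade_rank_x10
0      Bio            2990
1  Physics            2240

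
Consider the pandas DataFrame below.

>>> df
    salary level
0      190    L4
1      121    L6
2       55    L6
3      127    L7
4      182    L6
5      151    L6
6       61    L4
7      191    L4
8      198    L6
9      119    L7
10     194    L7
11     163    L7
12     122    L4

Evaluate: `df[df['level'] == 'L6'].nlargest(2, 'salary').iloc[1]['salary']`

182

filter rows where level == 'L6':
   salary level
1     121    L6
2      55    L6
4     182    L6
5     151    L6
8     198    L6
take 2 rows with largest salary:
   salary level
8     198    L6
4     182    L6
Reading off the value at position 1, column 'salary', we get 182.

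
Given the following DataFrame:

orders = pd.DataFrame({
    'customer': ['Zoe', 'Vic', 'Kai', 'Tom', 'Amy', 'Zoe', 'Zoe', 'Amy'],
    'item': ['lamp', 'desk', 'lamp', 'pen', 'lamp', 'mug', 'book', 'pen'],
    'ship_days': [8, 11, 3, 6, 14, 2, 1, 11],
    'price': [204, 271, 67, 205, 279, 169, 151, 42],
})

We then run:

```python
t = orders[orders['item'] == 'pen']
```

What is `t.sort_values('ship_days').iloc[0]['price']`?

205

filter rows where item == 'pen':
  customer item  ship_days  price
3      Tom  pen          6    205
7      Amy  pen         11     42
sort by ship_days:
  customer item  ship_days  price
3      Tom  pen          6    205
7      Amy  pen         11     42
value at position 0, column 'price' → 205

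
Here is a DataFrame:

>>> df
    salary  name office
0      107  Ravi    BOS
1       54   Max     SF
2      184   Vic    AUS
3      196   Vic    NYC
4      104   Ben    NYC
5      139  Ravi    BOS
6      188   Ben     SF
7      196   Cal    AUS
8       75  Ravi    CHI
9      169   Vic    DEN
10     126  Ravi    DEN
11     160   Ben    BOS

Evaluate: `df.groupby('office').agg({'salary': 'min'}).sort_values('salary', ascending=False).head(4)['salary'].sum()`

521

group by office, min of salary:
        salary
office        
AUS        184
BOS        107
CHI         75
DEN        126
NYC        104
SF          54
sort by salary descending:
        salary
office        
AUS        184
DEN        126
BOS        107
NYC        104
CHI         75
SF          54
take first 4 rows:
        salary
office        
AUS        184
DEN        126
BOS        107
NYC        104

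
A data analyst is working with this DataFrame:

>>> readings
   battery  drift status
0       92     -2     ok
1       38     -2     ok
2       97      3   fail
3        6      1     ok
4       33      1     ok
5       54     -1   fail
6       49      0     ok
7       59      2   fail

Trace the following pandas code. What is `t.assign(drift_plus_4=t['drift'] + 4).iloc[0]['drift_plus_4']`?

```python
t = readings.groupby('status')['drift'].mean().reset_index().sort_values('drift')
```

3.6

group by status, mean of drift:
status
fail    1.333333
ok     -0.400000
Name: drift, dtype: float64
reset_index():
  status     drift
0   fail  1.333333
1     ok -0.400000
sort by drift:
  status     drift
1     ok -0.400000
0   fail  1.333333
add column drift_plus_4 = t['drift'] + 4:
  status     drift  drift_plus_4
1     ok -0.400000      3.600000
0   fail  1.333333      5.333333
Then the value at position 0, column 'drift_plus_4': 3.6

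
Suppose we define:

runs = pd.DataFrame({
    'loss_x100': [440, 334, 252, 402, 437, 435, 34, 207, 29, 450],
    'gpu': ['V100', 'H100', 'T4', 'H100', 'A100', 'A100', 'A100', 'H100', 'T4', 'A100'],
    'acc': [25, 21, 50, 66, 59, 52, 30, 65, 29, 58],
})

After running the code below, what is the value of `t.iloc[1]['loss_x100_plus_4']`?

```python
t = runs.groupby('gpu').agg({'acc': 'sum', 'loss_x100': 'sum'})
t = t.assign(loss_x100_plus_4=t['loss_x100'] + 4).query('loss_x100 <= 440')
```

444

group by gpu: sum(acc), sum(loss_x100):
      acc  loss_x100
gpu                 
A100  199       1356
H100  152        943
T4     79        281
V100   25        440
add column loss_x100_plus_4 = t['loss_x100'] + 4:
      acc  loss_x100  loss_x100_plus_4
gpu                                   
A100  199       1356              1360
H100  152        943               947
T4     79        281               285
V100   25        440               444
filter rows where loss_x100 <= 440:
      acc  loss_x100  loss_x100_plus_4
gpu                                   
T4     79        281               285
V100   25        440               444
Taking the value at position 1, column 'loss_x100_plus_4' gives 444.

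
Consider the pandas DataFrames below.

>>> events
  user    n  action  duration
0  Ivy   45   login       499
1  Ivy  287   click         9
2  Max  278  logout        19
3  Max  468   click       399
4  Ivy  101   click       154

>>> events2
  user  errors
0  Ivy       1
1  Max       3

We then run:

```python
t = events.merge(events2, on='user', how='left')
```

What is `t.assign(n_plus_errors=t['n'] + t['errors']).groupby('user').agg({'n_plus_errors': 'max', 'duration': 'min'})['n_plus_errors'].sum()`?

merge on 'user' (how='left') → 5 rows:
  user    n  action  duration  errors
0  Ivy   45   login       499       1
1  Ivy  287   click         9       1
2  Max  278  logout        19       3
3  Max  468   click       399       3
4  Ivy  101   click       154       1
add column n_plus_errors = t['n'] + t['errors']:
  user    n  action  duration  errors  n_plus_errors
0  Ivy   45   login       499       1             46
1  Ivy  287   click         9       1            288
2  Max  278  logout        19       3            281
3  Max  468   click       399       3            471
4  Ivy  101   click       154       1            102
group by user: max(n_plus_errors), min(duration):
      n_plus_errors  duration
user                         
Ivy             288         9
Max             471        19
Finally, sum of column 'n_plus_errors' = 759.

759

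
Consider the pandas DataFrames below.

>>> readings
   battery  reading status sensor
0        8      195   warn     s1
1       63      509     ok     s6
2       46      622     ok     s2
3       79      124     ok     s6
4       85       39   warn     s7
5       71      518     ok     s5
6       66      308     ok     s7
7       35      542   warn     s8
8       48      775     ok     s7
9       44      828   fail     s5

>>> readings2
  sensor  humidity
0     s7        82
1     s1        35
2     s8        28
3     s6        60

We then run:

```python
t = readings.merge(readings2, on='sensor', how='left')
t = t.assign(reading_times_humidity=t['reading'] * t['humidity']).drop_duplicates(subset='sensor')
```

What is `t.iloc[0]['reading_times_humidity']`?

6825.0

merge on 'sensor' (how='left') → 10 rows:
   battery  reading status sensor  humidity
0        8      195   warn     s1      35.0
1       63      509     ok     s6      60.0
2       46      622     ok     s2       NaN
3       79      124     ok     s6      60.0
4       85       39   warn     s7      82.0
5       71      518     ok     s5       NaN
6       66      308     ok     s7      82.0
7       35      542   warn     s8      28.0
8       48      775     ok     s7      82.0
9       44      828   fail     s5       NaN
add column reading_times_humidity = t['reading'] * t['humidity']:
   battery  reading status sensor  humidity  reading_times_humidity
0        8      195   warn     s1      35.0                  6825.0
1       63      509     ok     s6      60.0                 30540.0
2       46      622     ok     s2       NaN                     NaN
3       79      124     ok     s6      60.0                  7440.0
4       85       39   warn     s7      82.0                  3198.0
5       71      518     ok     s5       NaN                     NaN
6       66      308     ok     s7      82.0                 25256.0
7       35      542   warn     s8      28.0                 15176.0
8       48      775     ok     s7      82.0                 63550.0
9       44      828   fail     s5       NaN                     NaN
drop duplicate sensor (keep=first):
   battery  reading status sensor  humidity  reading_times_humidity
0        8      195   warn     s1      35.0                  6825.0
1       63      509     ok     s6      60.0                 30540.0
2       46      622     ok     s2       NaN                     NaN
4       85       39   warn     s7      82.0                  3198.0
5       71      518     ok     s5       NaN                     NaN
7       35      542   warn     s8      28.0                 15176.0
Finally, value at position 0, column 'reading_times_humidity' = 6825.0.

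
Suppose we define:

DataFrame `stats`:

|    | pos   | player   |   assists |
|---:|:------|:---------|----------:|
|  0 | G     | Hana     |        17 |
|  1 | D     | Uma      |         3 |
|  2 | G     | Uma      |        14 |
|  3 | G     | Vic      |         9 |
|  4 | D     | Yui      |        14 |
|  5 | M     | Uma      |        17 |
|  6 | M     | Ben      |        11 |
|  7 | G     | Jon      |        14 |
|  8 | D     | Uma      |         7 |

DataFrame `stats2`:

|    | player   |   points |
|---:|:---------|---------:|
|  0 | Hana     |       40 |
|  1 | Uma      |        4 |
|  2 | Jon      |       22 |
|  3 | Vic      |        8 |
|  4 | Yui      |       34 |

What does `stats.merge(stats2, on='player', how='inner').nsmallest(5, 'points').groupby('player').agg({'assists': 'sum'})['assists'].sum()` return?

50

merge on 'player' (how='inner') → 8 rows:
  pos player  assists  points
0   G   Hana       17      40
1   D    Uma        3       4
2   G    Uma       14       4
3   G    Vic        9       8
4   D    Yui       14      34
5   M    Uma       17       4
6   G    Jon       14      22
7   D    Uma        7       4
take 5 rows with smallest points:
  pos player  assists  points
1   D    Uma        3       4
2   G    Uma       14       4
5   M    Uma       17       4
7   D    Uma        7       4
3   G    Vic        9       8
group by player, sum of assists:
        assists
player         
Uma          41
Vic           9
So sum() = 50.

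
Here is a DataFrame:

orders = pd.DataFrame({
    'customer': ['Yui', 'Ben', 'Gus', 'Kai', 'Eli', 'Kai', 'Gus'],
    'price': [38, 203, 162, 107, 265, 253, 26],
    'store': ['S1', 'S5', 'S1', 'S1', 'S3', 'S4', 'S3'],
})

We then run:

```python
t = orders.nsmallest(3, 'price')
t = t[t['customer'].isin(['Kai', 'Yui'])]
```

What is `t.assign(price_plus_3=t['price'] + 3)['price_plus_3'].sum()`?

151

take 3 rows with smallest price:
  customer  price store
6      Gus     26    S3
0      Yui     38    S1
3      Kai    107    S1
filter rows where customer in ['Kai', 'Yui']:
  customer  price store
0      Yui     38    S1
3      Kai    107    S1
add column price_plus_3 = t['price'] + 3:
  customer  price store  price_plus_3
0      Yui     38    S1            41
3      Kai    107    S1           110
Taking the sum of column 'price_plus_3' gives 151.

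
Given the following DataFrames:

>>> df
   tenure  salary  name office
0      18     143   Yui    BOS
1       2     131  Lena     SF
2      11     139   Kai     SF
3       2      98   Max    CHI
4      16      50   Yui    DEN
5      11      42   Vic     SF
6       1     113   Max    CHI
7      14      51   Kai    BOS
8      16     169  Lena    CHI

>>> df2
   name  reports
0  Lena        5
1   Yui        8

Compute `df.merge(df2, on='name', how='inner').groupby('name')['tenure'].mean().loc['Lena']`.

9.0

merge on 'name' (how='inner') → 4 rows:
   tenure  salary  name office  reports
0      18     143   Yui    BOS        8
1       2     131  Lena     SF        5
2      16      50   Yui    DEN        8
3      16     169  Lena    CHI        5
group by name, mean of tenure:
name
Lena     9.0
Yui     17.0
Name: tenure, dtype: float64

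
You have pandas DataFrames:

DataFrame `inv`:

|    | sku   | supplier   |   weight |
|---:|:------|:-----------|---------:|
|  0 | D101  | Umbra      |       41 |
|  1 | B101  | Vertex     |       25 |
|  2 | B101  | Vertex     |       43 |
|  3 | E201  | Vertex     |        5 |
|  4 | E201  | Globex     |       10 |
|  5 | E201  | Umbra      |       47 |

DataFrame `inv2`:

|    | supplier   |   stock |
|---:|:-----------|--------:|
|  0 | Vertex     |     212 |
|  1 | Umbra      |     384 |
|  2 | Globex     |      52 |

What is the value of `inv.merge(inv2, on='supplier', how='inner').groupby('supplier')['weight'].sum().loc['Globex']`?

10

merge on 'supplier' (how='inner') → 6 rows:
    sku supplier  weight  stock
0  D101    Umbra      41    384
1  B101   Vertex      25    212
2  B101   Vertex      43    212
3  E201   Vertex       5    212
4  E201   Globex      10     52
5  E201    Umbra      47    384
group by supplier, sum of weight:
supplier
Globex    10
Umbra     88
Vertex    73
Name: weight, dtype: int64
Finally, value at index 'Globex' = 10.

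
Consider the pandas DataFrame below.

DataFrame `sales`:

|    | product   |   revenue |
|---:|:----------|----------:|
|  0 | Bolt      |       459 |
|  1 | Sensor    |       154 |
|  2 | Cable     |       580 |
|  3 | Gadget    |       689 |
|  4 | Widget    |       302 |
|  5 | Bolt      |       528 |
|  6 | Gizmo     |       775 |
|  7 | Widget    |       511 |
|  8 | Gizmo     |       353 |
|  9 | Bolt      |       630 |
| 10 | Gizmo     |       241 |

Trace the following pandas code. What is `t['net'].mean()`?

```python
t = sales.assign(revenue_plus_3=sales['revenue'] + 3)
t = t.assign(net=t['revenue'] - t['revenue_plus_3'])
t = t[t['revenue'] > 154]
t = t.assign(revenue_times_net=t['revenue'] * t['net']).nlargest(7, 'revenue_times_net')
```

add column revenue_plus_3 = sales['revenue'] + 3:
   product  revenue  revenue_plus_3
0     Bolt      459             462
1   Sensor      154             157
2    Cable      580             583
3   Gadget      689             692
4   Widget      302             305
5     Bolt      528             531
6    Gizmo      775             778
7   Widget      511             514
8    Gizmo      353             356
9     Bolt      630             633
10   Gizmo      241             244
add column net = t['revenue'] - t['revenue_plus_3']:
   product  revenue  revenue_plus_3  net
0     Bolt      459             462   -3
1   Sensor      154             157   -3
2    Cable      580             583   -3
3   Gadget      689             692   -3
4   Widget      302             305   -3
5     Bolt      528             531   -3
6    Gizmo      775             778   -3
7   Widget      511             514   -3
8    Gizmo      353             356   -3
9     Bolt      630             633   -3
10   Gizmo      241             244   -3
filter rows where revenue > 154:
   product  revenue  revenue_plus_3  net
0     Bolt      459             462   -3
2    Cable      580             583   -3
3   Gadget      689             692   -3
4   Widget      302             305   -3
5     Bolt      528             531   -3
6    Gizmo      775             778   -3
7   Widget      511             514   -3
8    Gizmo      353             356   -3
9     Bolt      630             633   -3
10   Gizmo      241             244   -3
add column revenue_times_net = t['revenue'] * t['net']:
   product  revenue  revenue_plus_3  net  revenue_times_net
0     Bolt      459             462   -3              -1377
2    Cable      580             583   -3              -1740
3   Gadget      689             692   -3              -2067
4   Widget      302             305   -3               -906
5     Bolt      528             531   -3              -1584
6    Gizmo      775             778   -3              -2325
7   Widget      511             514   -3              -1533
8    Gizmo      353             356   -3              -1059
9     Bolt      630             633   -3              -1890
10   Gizmo      241             244   -3               -723
take 7 rows with largest revenue_times_net:
   product  revenue  revenue_plus_3  net  revenue_times_net
10   Gizmo      241             244   -3               -723
4   Widget      302             305   -3               -906
8    Gizmo      353             356   -3              -1059
0     Bolt      459             462   -3              -1377
7   Widget      511             514   -3              -1533
5     Bolt      528             531   -3              -1584
2    Cable      580             583   -3              -1740

-3.0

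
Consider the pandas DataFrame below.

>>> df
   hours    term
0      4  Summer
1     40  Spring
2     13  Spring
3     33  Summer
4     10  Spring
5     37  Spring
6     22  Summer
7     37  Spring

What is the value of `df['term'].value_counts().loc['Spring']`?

value_counts of term:
term
Spring    5
Summer    3
Name: count, dtype: int64

5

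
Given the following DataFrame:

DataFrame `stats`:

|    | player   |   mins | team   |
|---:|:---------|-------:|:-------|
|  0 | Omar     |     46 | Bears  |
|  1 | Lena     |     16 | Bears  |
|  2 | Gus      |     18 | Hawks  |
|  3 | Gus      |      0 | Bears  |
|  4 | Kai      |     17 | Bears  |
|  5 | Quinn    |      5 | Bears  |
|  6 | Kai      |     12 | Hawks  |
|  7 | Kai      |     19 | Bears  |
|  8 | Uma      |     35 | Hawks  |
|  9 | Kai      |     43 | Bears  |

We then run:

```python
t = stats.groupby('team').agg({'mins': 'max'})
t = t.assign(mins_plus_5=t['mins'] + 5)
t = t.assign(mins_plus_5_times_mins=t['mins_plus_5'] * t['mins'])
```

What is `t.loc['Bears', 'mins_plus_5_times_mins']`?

2346

group by team, max of mins:
       mins
team       
Bears    46
Hawks    35
add column mins_plus_5 = t['mins'] + 5:
       mins  mins_plus_5
team                    
Bears    46           51
Hawks    35           40
add column mins_plus_5_times_mins = t['mins_plus_5'] * t['mins']:
       mins  mins_plus_5  mins_plus_5_times_mins
team                                            
Bears    46           51                    2346
Hawks    35           40                    1400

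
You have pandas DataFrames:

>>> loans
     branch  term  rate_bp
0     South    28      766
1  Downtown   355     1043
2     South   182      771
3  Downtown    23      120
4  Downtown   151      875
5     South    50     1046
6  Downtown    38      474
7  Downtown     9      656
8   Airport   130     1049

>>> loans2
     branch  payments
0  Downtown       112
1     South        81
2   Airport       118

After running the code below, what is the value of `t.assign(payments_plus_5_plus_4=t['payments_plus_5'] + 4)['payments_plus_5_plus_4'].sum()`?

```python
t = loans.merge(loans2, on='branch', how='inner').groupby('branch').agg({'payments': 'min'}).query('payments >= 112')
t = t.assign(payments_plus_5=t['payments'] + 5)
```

248

merge on 'branch' (how='inner') → 9 rows:
     branch  term  rate_bp  payments
0     South    28      766        81
1  Downtown   355     1043       112
2     South   182      771        81
3  Downtown    23      120       112
4  Downtown   151      875       112
5     South    50     1046        81
6  Downtown    38      474       112
7  Downtown     9      656       112
8   Airport   130     1049       118
group by branch, min of payments:
          payments
branch            
Airport        118
Downtown       112
South           81
filter rows where payments >= 112:
          payments
branch            
Airport        118
Downtown       112
add column payments_plus_5 = t['payments'] + 5:
          payments  payments_plus_5
branch                             
Airport        118              123
Downtown       112              117
add column payments_plus_5_plus_4 = t['payments_plus_5'] + 4:
          payments  payments_plus_5  payments_plus_5_plus_4
branch                                                     
Airport        118              123                     127
Downtown       112              117                     121
Taking the sum of column 'payments_plus_5_plus_4' gives 248.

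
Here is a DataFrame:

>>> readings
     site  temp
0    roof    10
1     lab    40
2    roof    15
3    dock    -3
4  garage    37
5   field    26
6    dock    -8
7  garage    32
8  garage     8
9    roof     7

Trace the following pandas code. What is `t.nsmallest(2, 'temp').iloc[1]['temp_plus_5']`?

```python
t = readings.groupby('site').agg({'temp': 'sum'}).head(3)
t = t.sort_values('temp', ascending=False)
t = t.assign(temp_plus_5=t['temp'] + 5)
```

31

group by site, sum of temp:
        temp
site        
dock     -11
field     26
garage    77
lab       40
roof      32
take first 3 rows:
        temp
site        
dock     -11
field     26
garage    77
sort by temp descending:
        temp
site        
garage    77
field     26
dock     -11
add column temp_plus_5 = t['temp'] + 5:
        temp  temp_plus_5
site                     
garage    77           82
field     26           31
dock     -11           -6
take 2 rows with smallest temp:
       temp  temp_plus_5
site                    
dock    -11           -6
field    26           31
Finally, value at position 1, column 'temp_plus_5' = 31.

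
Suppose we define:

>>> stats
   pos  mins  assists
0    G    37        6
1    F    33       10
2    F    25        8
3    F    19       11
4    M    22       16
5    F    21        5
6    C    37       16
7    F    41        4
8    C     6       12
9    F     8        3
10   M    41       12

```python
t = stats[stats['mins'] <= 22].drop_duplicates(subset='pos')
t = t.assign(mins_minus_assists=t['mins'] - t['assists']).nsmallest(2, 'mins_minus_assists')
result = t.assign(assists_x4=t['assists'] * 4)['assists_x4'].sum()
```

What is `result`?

112

filter rows where mins <= 22:
  pos  mins  assists
3   F    19       11
4   M    22       16
5   F    21        5
8   C     6       12
9   F     8        3
drop duplicate pos (keep=first):
  pos  mins  assists
3   F    19       11
4   M    22       16
8   C     6       12
add column mins_minus_assists = t['mins'] - t['assists']:
  pos  mins  assists  mins_minus_assists
3   F    19       11                   8
4   M    22       16                   6
8   C     6       12                  -6
take 2 rows with smallest mins_minus_assists:
  pos  mins  assists  mins_minus_assists
8   C     6       12                  -6
4   M    22       16                   6
add column assists_x4 = t['assists'] * 4:
  pos  mins  assists  mins_minus_assists  assists_x4
8   C     6       12                  -6          48
4   M    22       16                   6          64
Hence 112.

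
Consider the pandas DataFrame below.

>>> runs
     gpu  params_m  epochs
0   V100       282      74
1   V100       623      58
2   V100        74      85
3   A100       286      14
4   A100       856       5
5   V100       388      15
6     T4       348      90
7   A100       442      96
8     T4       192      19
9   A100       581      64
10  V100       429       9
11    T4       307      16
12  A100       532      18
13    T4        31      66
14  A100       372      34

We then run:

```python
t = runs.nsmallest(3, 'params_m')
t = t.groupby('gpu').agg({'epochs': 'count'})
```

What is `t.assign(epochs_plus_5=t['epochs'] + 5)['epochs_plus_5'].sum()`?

13

take 3 rows with smallest params_m:
     gpu  params_m  epochs
13    T4        31      66
2   V100        74      85
8     T4       192      19
group by gpu, count of epochs:
      epochs
gpu         
T4         2
V100       1
add column epochs_plus_5 = t['epochs'] + 5:
      epochs  epochs_plus_5
gpu                        
T4         2              7
V100       1              6
Taking the sum of column 'epochs_plus_5' gives 13.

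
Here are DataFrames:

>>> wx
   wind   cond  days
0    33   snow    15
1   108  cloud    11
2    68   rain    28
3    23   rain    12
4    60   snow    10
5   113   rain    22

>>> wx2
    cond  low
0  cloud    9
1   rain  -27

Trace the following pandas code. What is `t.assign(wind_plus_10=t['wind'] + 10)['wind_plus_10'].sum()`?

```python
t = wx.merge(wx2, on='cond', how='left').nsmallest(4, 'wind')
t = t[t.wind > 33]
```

148

merge on 'cond' (how='left') → 6 rows:
   wind   cond  days   low
0    33   snow    15   NaN
1   108  cloud    11   9.0
2    68   rain    28 -27.0
3    23   rain    12 -27.0
4    60   snow    10   NaN
5   113   rain    22 -27.0
take 4 rows with smallest wind:
   wind  cond  days   low
3    23  rain    12 -27.0
0    33  snow    15   NaN
4    60  snow    10   NaN
2    68  rain    28 -27.0
filter rows where wind > 33:
   wind  cond  days   low
4    60  snow    10   NaN
2    68  rain    28 -27.0
add column wind_plus_10 = t['wind'] + 10:
   wind  cond  days   low  wind_plus_10
4    60  snow    10   NaN            70
2    68  rain    28 -27.0            78
sum of column 'wind_plus_10' → 148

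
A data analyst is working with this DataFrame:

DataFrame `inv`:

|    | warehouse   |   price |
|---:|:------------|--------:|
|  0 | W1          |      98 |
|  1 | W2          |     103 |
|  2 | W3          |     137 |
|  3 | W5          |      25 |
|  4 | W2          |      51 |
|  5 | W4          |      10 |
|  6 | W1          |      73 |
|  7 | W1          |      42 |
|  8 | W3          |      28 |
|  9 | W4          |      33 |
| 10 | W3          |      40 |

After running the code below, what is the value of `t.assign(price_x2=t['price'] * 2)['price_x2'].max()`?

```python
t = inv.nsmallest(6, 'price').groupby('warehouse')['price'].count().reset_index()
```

take 6 rows with smallest price:
   warehouse  price
5         W4     10
3         W5     25
8         W3     28
9         W4     33
10        W3     40
7         W1     42
group by warehouse, count of price:
warehouse
W1    1
W3    2
W4    2
W5    1
Name: price, dtype: int64
reset_index():
  warehouse  price
0        W1      1
1        W3      2
2        W4      2
3        W5      1
add column price_x2 = t['price'] * 2:
  warehouse  price  price_x2
0        W1      1         2
1        W3      2         4
2        W4      2         4
3        W5      1         2

4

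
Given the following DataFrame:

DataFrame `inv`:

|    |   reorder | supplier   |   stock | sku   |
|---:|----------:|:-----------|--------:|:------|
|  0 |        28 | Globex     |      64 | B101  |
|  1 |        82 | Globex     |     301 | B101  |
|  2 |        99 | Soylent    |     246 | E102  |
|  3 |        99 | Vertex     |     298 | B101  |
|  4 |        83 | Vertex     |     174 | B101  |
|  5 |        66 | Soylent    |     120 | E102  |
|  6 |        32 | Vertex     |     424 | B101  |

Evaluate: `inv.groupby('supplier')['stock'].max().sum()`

group by supplier, max of stock:
supplier
Globex     301
Soylent    246
Vertex     424
Name: stock, dtype: int64

971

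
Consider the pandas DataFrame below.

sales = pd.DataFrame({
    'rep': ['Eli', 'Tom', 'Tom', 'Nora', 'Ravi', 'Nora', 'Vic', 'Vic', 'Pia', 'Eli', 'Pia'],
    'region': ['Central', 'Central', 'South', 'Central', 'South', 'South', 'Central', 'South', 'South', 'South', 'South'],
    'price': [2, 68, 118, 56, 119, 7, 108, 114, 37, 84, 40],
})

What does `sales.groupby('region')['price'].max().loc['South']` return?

119

group by region, max of price:
region
Central    108
South      119
Name: price, dtype: int64
So loc['South'] = 119.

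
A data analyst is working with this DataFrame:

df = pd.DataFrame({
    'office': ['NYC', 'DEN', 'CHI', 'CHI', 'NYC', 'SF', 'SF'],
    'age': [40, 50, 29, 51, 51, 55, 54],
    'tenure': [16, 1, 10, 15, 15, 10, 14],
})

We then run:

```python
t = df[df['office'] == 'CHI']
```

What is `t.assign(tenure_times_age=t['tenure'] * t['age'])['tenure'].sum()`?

25

filter rows where office == 'CHI':
  office  age  tenure
2    CHI   29      10
3    CHI   51      15
add column tenure_times_age = t['tenure'] * t['age']:
  office  age  tenure  tenure_times_age
2    CHI   29      10               290
3    CHI   51      15               765
Finally, sum of column 'tenure' = 25.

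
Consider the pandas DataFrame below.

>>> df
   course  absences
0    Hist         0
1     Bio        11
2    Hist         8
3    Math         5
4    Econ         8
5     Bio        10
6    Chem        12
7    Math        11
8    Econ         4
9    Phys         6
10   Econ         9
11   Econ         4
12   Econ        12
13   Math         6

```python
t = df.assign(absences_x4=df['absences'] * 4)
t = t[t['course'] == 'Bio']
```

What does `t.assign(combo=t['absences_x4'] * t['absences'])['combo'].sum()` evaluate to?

add column absences_x4 = df['absences'] * 4:
   course  absences  absences_x4
0    Hist         0            0
1     Bio        11           44
2    Hist         8           32
3    Math         5           20
4    Econ         8           32
5     Bio        10           40
6    Chem        12           48
7    Math        11           44
8    Econ         4           16
9    Phys         6           24
10   Econ         9           36
11   Econ         4           16
12   Econ        12           48
13   Math         6           24
filter rows where course == 'Bio':
  course  absences  absences_x4
1    Bio        11           44
5    Bio        10           40
add column combo = t['absences_x4'] * t['absences']:
  course  absences  absences_x4  combo
1    Bio        11           44    484
5    Bio        10           40    400

884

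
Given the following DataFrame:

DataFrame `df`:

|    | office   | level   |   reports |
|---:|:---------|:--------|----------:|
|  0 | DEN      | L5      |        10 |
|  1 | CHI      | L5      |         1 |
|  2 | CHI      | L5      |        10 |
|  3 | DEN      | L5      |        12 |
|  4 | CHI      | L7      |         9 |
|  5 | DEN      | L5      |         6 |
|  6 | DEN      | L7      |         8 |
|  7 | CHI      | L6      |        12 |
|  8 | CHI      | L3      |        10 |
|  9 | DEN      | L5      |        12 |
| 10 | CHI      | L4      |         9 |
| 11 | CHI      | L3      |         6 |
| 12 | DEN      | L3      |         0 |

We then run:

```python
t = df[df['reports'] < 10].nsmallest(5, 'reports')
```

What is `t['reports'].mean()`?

4.2

filter rows where reports < 10:
   office level  reports
1     CHI    L5        1
4     CHI    L7        9
5     DEN    L5        6
6     DEN    L7        8
10    CHI    L4        9
11    CHI    L3        6
12    DEN    L3        0
take 5 rows with smallest reports:
   office level  reports
12    DEN    L3        0
1     CHI    L5        1
5     DEN    L5        6
11    CHI    L3        6
6     DEN    L7        8
The mean of column 'reports' is 4.2.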